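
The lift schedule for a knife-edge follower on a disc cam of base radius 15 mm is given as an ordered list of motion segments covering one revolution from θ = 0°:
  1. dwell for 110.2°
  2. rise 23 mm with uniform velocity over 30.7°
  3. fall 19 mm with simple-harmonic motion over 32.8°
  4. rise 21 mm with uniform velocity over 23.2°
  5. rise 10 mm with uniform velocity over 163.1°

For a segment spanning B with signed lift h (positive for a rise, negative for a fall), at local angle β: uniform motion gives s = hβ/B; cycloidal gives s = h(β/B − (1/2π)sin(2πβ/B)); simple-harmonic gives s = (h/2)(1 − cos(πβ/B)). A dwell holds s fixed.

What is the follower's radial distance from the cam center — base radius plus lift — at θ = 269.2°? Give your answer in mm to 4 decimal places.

seg 1 [0°–110.2°] dwell: s stays 0.0000
seg 2 [110.2°–140.9°] uniform, h=23: full span → s += 23 → s = 23.0000
seg 3 [140.9°–173.7°] simple-harmonic, h=-19: full span → s += -19 → s = 4.0000
seg 4 [173.7°–196.9°] uniform, h=21: full span → s += 21 → s = 25.0000
seg 5 [196.9°–360°] uniform, h=10: θ=269.2° here. β=72.3, B=163.1. 10·72.3/163.1 = 4.4329 → s = 29.4329
radial distance = base radius + s = 15 + 29.4329 = 44.4329

44.4329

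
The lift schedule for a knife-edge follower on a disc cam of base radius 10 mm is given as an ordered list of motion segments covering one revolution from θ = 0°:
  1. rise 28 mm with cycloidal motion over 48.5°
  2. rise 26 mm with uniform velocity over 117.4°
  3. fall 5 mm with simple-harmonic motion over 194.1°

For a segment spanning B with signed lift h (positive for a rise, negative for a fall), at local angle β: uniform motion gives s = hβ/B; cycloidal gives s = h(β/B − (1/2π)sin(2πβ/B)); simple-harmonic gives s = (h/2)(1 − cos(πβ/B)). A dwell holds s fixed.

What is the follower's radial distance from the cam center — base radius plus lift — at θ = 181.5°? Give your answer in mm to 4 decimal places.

seg 1 [0°–48.5°] cycloidal, h=28: full span → s += 28 → s = 28.0000
seg 2 [48.5°–165.9°] uniform, h=26: full span → s += 26 → s = 54.0000
seg 3 [165.9°–360°] simple-harmonic, h=-5: θ=181.5° here. β=15.6, B=194.1. -5/2·(1 − cos(π·0.0804)) = -0.0793 → s = 53.9207
radial distance = base radius + s = 10 + 53.9207 = 63.9207

63.9207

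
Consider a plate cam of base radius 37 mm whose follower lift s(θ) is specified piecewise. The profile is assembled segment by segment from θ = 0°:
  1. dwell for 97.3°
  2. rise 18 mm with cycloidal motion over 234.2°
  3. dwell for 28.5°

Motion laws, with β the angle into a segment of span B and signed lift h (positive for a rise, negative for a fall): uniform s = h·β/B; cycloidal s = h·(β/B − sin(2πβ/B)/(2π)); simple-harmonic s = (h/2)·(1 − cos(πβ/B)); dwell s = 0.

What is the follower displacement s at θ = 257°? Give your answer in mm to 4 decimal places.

seg 1 [0°–97.3°] dwell: s stays 0.0000
seg 2 [97.3°–331.5°] cycloidal, h=18: θ=257° here. β=159.7, B=234.2. 18·(0.6819 − sin(2π·0.6819)/(2π)) = 14.8806 → s = 14.8806

14.8806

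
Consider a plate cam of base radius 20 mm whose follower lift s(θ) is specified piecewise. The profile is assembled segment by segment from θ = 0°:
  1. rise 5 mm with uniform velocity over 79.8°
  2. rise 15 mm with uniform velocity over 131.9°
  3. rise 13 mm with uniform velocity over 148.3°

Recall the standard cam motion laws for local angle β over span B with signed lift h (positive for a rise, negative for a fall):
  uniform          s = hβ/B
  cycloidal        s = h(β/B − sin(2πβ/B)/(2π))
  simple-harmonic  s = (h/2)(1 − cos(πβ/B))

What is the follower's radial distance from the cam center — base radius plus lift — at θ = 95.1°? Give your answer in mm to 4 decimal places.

seg 1 [0°–79.8°] uniform, h=5: full span → s += 5 → s = 5.0000
seg 2 [79.8°–211.7°] uniform, h=15: θ=95.1° here. β=15.3, B=131.9. 15·15.3/131.9 = 1.7400 → s = 6.7400
radial distance = base radius + s = 20 + 6.7400 = 26.7400

26.7400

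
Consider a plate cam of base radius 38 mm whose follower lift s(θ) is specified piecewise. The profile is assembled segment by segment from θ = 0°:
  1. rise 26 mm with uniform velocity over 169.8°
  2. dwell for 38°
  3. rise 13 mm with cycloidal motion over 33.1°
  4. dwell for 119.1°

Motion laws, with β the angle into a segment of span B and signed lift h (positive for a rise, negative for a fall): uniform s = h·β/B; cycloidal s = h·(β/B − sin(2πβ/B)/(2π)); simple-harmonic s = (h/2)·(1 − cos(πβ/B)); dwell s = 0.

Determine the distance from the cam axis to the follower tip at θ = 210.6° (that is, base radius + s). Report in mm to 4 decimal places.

seg 1 [0°–169.8°] uniform, h=26: full span → s += 26 → s = 26.0000
seg 2 [169.8°–207.8°] dwell: s stays 26.0000
seg 3 [207.8°–240.9°] cycloidal, h=13: θ=210.6° here. β=2.8, B=33.1. 13·(0.0846 − sin(2π·0.0846)/(2π)) = 0.0511 → s = 26.0511
radial distance = base radius + s = 38 + 26.0511 = 64.0511

64.0511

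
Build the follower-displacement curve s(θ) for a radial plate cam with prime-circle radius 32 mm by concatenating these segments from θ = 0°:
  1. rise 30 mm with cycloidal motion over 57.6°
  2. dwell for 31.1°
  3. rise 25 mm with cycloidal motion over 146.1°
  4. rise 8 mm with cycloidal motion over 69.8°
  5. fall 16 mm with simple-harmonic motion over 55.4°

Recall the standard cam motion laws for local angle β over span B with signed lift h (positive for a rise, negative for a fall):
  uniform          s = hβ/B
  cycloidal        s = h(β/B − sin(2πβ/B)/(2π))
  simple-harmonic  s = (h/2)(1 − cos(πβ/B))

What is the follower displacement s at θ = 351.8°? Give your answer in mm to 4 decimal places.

seg 1 [0°–57.6°] cycloidal, h=30: full span → s += 30 → s = 30.0000
seg 2 [57.6°–88.7°] dwell: s stays 30.0000
seg 3 [88.7°–234.8°] cycloidal, h=25: full span → s += 25 → s = 55.0000
seg 4 [234.8°–304.6°] cycloidal, h=8: full span → s += 8 → s = 63.0000
seg 5 [304.6°–360°] simple-harmonic, h=-16: θ=351.8° here. β=47.2, B=55.4. -16/2·(1 − cos(π·0.8520)) = -15.1506 → s = 47.8494

47.8494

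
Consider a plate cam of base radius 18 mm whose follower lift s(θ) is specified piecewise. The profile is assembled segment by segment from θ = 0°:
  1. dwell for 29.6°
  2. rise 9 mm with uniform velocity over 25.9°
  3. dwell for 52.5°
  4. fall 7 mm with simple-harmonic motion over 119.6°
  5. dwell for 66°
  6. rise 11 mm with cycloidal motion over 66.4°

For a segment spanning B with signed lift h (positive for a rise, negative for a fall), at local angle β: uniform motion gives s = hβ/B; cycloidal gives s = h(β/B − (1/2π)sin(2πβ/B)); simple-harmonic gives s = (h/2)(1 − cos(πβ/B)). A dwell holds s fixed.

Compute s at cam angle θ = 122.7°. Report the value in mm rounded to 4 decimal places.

seg 1 [0°–29.6°] dwell: s stays 0.0000
seg 2 [29.6°–55.5°] uniform, h=9: full span → s += 9 → s = 9.0000
seg 3 [55.5°–108°] dwell: s stays 9.0000
seg 4 [108°–227.6°] simple-harmonic, h=-7: θ=122.7° here. β=14.7, B=119.6. -7/2·(1 − cos(π·0.1229)) = -0.2577 → s = 8.7423

8.7423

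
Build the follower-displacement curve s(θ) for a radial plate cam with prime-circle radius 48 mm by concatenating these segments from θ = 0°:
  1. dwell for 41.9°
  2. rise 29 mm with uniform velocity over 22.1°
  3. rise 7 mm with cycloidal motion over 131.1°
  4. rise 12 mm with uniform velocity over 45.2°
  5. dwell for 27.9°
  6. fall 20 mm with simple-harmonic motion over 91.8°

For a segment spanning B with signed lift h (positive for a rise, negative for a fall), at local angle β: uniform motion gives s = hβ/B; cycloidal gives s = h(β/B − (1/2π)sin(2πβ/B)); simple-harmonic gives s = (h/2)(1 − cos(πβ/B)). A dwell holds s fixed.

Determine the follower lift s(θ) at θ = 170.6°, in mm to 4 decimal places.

seg 1 [0°–41.9°] dwell: s stays 0.0000
seg 2 [41.9°–64°] uniform, h=29: full span → s += 29 → s = 29.0000
seg 3 [64°–195.1°] cycloidal, h=7: θ=170.6° here. β=106.6, B=131.1. 7·(0.8131 − sin(2π·0.8131)/(2π)) = 6.7195 → s = 35.7195

35.7195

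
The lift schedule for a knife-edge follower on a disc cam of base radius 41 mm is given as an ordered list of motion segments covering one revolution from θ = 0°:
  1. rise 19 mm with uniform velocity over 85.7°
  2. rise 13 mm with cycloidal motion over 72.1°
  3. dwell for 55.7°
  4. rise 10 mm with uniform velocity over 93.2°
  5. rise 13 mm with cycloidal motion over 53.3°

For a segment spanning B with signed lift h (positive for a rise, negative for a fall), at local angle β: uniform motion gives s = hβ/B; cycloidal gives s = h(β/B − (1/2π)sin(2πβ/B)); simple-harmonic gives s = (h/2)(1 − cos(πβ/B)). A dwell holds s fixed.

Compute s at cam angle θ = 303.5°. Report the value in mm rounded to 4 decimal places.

seg 1 [0°–85.7°] uniform, h=19: full span → s += 19 → s = 19.0000
seg 2 [85.7°–157.8°] cycloidal, h=13: full span → s += 13 → s = 32.0000
seg 3 [157.8°–213.5°] dwell: s stays 32.0000
seg 4 [213.5°–306.7°] uniform, h=10: θ=303.5° here. β=90, B=93.2. 10·90/93.2 = 9.6567 → s = 41.6567

41.6567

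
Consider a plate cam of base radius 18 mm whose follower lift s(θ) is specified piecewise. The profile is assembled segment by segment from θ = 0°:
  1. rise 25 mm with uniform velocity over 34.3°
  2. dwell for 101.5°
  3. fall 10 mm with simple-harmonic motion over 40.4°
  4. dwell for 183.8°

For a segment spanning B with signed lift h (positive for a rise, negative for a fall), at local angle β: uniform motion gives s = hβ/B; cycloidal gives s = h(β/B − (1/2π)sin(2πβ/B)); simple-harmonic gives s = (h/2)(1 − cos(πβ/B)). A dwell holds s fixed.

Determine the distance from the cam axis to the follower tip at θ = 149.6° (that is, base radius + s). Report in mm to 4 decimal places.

seg 1 [0°–34.3°] uniform, h=25: full span → s += 25 → s = 25.0000
seg 2 [34.3°–135.8°] dwell: s stays 25.0000
seg 3 [135.8°–176.2°] simple-harmonic, h=-10: θ=149.6° here. β=13.8, B=40.4. -10/2·(1 − cos(π·0.3416)) = -2.6131 → s = 22.3869
radial distance = base radius + s = 18 + 22.3869 = 40.3869

40.3869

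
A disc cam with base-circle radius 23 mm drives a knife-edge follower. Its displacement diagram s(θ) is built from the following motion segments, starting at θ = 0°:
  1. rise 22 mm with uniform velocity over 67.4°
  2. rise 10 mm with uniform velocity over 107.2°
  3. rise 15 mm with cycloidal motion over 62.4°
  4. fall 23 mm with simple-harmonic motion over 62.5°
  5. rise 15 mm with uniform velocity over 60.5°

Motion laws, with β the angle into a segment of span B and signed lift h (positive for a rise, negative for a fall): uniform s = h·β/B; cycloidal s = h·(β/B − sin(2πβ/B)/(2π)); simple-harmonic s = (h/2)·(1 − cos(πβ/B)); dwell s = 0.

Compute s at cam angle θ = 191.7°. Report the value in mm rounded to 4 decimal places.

seg 1 [0°–67.4°] uniform, h=22: full span → s += 22 → s = 22.0000
seg 2 [67.4°–174.6°] uniform, h=10: full span → s += 10 → s = 32.0000
seg 3 [174.6°–237°] cycloidal, h=15: θ=191.7° here. β=17.1, B=62.4. 15·(0.2740 − sin(2π·0.2740)/(2π)) = 1.7504 → s = 33.7504

33.7504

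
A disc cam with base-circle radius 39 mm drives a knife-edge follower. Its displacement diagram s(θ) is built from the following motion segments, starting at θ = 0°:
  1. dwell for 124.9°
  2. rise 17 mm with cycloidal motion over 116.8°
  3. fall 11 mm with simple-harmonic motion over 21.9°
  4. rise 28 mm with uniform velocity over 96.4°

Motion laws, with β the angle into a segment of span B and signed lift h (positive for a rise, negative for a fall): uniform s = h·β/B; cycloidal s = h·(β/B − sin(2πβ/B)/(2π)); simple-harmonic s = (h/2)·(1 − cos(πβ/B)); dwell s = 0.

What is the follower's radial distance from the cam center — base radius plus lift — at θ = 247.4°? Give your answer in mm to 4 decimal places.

seg 1 [0°–124.9°] dwell: s stays 0.0000
seg 2 [124.9°–241.7°] cycloidal, h=17: full span → s += 17 → s = 17.0000
seg 3 [241.7°–263.6°] simple-harmonic, h=-11: θ=247.4° here. β=5.7, B=21.9. -11/2·(1 − cos(π·0.2603)) = -1.7384 → s = 15.2616
radial distance = base radius + s = 39 + 15.2616 = 54.2616

54.2616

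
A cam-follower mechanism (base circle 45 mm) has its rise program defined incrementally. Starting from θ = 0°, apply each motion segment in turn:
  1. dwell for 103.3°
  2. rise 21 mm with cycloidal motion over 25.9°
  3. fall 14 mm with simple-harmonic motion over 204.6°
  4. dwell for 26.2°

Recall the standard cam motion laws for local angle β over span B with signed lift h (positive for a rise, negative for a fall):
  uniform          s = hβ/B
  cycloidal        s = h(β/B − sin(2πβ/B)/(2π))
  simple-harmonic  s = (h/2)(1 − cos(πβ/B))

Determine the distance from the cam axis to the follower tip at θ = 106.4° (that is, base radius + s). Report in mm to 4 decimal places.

seg 1 [0°–103.3°] dwell: s stays 0.0000
seg 2 [103.3°–129.2°] cycloidal, h=21: θ=106.4° here. β=3.1, B=25.9. 21·(0.1197 − sin(2π·0.1197)/(2π)) = 0.2303 → s = 0.2303
radial distance = base radius + s = 45 + 0.2303 = 45.2303

45.2303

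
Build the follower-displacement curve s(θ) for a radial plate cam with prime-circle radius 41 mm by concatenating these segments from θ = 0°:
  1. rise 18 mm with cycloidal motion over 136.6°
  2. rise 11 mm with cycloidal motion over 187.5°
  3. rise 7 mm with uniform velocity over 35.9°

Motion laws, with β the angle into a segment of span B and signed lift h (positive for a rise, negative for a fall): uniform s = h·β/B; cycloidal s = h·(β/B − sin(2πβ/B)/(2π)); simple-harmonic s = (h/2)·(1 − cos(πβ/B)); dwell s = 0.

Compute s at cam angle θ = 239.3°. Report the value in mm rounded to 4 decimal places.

seg 1 [0°–136.6°] cycloidal, h=18: full span → s += 18 → s = 18.0000
seg 2 [136.6°–324.1°] cycloidal, h=11: θ=239.3° here. β=102.7, B=187.5. 11·(0.5477 − sin(2π·0.5477)/(2π)) = 6.5423 → s = 24.5423

24.5423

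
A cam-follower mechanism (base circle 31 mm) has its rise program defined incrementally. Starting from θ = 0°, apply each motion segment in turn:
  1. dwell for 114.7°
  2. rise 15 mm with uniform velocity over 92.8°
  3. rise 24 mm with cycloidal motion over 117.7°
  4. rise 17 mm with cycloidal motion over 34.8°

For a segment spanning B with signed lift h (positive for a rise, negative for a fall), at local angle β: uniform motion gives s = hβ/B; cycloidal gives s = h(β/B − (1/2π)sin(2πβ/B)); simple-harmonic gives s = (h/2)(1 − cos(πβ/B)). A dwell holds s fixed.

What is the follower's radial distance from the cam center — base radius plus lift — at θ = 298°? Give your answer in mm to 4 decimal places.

seg 1 [0°–114.7°] dwell: s stays 0.0000
seg 2 [114.7°–207.5°] uniform, h=15: full span → s += 15 → s = 15.0000
seg 3 [207.5°–325.2°] cycloidal, h=24: θ=298° here. β=90.5, B=117.7. 24·(0.7689 − sin(2π·0.7689)/(2π)) = 22.2465 → s = 37.2465
radial distance = base radius + s = 31 + 37.2465 = 68.2465

68.2465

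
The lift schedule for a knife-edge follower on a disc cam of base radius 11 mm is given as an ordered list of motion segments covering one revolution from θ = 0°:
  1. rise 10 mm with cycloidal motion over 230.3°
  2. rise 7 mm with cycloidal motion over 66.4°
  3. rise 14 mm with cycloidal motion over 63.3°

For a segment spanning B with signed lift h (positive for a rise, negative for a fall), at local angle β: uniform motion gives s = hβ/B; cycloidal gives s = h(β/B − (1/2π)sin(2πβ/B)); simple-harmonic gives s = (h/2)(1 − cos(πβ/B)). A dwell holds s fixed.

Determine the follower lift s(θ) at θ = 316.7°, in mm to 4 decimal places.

seg 1 [0°–230.3°] cycloidal, h=10: full span → s += 10 → s = 10.0000
seg 2 [230.3°–296.7°] cycloidal, h=7: full span → s += 7 → s = 17.0000
seg 3 [296.7°–360°] cycloidal, h=14: θ=316.7° here. β=20, B=63.3. 14·(0.3160 − sin(2π·0.3160)/(2π)) = 2.3838 → s = 19.3838

19.3838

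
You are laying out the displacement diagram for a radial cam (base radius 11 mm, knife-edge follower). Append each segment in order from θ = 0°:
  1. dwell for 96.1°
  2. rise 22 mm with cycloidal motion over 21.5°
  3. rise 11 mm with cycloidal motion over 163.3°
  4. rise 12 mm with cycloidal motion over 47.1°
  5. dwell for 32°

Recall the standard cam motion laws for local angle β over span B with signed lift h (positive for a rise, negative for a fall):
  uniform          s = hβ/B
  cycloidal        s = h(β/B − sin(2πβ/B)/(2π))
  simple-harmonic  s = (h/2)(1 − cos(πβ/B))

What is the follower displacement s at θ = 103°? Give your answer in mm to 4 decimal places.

seg 1 [0°–96.1°] dwell: s stays 0.0000
seg 2 [96.1°–117.6°] cycloidal, h=22: θ=103° here. β=6.9, B=21.5. 22·(0.3209 − sin(2π·0.3209)/(2π)) = 3.9011 → s = 3.9011

3.9011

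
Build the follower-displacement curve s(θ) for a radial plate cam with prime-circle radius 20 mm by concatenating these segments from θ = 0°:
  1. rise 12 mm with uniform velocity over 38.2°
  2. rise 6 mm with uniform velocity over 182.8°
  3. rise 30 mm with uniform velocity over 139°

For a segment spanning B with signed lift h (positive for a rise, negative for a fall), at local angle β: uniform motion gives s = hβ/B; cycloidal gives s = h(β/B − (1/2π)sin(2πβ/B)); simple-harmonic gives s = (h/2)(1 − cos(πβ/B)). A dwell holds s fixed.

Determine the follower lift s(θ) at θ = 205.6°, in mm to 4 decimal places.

seg 1 [0°–38.2°] uniform, h=12: full span → s += 12 → s = 12.0000
seg 2 [38.2°–221°] uniform, h=6: θ=205.6° here. β=167.4, B=182.8. 6·167.4/182.8 = 5.4945 → s = 17.4945

17.4945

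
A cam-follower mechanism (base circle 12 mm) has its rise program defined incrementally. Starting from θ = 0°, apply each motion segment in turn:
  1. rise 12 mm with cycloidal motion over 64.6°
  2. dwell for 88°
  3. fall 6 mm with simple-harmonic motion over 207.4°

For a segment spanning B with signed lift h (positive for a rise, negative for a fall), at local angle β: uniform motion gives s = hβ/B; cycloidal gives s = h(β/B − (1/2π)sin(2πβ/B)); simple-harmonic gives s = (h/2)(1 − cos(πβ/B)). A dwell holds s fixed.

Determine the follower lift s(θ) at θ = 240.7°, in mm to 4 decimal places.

seg 1 [0°–64.6°] cycloidal, h=12: full span → s += 12 → s = 12.0000
seg 2 [64.6°–152.6°] dwell: s stays 12.0000
seg 3 [152.6°–360°] simple-harmonic, h=-6: θ=240.7° here. β=88.1, B=207.4. -6/2·(1 − cos(π·0.4248)) = -2.2977 → s = 9.7023

9.7023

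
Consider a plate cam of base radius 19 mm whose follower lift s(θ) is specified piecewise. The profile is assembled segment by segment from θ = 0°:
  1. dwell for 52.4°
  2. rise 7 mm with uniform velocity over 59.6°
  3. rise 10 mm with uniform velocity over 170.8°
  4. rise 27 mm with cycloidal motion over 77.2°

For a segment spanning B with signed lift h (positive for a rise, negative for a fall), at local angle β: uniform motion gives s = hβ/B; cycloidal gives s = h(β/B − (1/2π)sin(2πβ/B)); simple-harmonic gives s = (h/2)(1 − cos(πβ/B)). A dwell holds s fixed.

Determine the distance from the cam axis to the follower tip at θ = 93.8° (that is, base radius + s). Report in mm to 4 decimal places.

seg 1 [0°–52.4°] dwell: s stays 0.0000
seg 2 [52.4°–112°] uniform, h=7: θ=93.8° here. β=41.4, B=59.6. 7·41.4/59.6 = 4.8624 → s = 4.8624
radial distance = base radius + s = 19 + 4.8624 = 23.8624

23.8624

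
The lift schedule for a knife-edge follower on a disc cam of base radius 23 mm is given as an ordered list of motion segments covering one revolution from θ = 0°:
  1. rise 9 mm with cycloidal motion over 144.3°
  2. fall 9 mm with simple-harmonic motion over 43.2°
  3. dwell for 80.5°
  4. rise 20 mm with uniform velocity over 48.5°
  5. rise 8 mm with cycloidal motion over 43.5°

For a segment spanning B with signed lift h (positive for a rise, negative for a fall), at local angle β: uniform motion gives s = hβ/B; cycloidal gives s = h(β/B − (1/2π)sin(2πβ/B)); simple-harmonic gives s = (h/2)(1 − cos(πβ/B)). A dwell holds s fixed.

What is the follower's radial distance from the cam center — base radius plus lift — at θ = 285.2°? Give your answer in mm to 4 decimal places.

seg 1 [0°–144.3°] cycloidal, h=9: full span → s += 9 → s = 9.0000
seg 2 [144.3°–187.5°] simple-harmonic, h=-9: full span → s += -9 → s = 0.0000
seg 3 [187.5°–268°] dwell: s stays 0.0000
seg 4 [268°–316.5°] uniform, h=20: θ=285.2° here. β=17.2, B=48.5. 20·17.2/48.5 = 7.0928 → s = 7.0928
radial distance = base radius + s = 23 + 7.0928 = 30.0928

30.0928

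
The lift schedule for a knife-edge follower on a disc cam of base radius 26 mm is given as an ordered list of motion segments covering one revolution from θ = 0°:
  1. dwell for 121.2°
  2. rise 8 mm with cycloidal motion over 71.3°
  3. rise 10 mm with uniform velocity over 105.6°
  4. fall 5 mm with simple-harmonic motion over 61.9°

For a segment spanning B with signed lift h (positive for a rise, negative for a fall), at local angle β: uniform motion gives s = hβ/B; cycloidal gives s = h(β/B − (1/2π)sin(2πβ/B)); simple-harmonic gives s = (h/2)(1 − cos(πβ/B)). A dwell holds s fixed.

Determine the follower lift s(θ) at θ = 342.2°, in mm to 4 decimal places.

seg 1 [0°–121.2°] dwell: s stays 0.0000
seg 2 [121.2°–192.5°] cycloidal, h=8: full span → s += 8 → s = 8.0000
seg 3 [192.5°–298.1°] uniform, h=10: full span → s += 10 → s = 18.0000
seg 4 [298.1°–360°] simple-harmonic, h=-5: θ=342.2° here. β=44.1, B=61.9. -5/2·(1 − cos(π·0.7124)) = -4.0474 → s = 13.9526

13.9526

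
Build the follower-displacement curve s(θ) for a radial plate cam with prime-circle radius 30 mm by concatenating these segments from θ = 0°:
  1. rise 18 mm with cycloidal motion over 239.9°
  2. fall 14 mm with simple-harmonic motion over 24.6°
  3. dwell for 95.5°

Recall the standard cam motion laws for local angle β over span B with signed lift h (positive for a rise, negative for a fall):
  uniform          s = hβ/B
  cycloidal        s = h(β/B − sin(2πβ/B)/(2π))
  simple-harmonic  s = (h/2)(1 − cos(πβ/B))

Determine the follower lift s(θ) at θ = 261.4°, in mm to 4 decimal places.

seg 1 [0°–239.9°] cycloidal, h=18: full span → s += 18 → s = 18.0000
seg 2 [239.9°–264.5°] simple-harmonic, h=-14: θ=261.4° here. β=21.5, B=24.6. -14/2·(1 − cos(π·0.8740)) = -13.4586 → s = 4.5414

4.5414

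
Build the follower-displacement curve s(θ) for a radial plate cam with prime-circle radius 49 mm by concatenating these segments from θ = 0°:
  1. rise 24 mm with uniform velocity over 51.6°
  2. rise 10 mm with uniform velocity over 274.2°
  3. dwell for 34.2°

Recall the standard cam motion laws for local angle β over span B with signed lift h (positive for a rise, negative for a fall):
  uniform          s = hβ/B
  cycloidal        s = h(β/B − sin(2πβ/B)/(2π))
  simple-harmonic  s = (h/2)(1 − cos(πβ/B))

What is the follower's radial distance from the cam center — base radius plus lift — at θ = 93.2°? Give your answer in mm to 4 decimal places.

seg 1 [0°–51.6°] uniform, h=24: full span → s += 24 → s = 24.0000
seg 2 [51.6°–325.8°] uniform, h=10: θ=93.2° here. β=41.6, B=274.2. 10·41.6/274.2 = 1.5171 → s = 25.5171
radial distance = base radius + s = 49 + 25.5171 = 74.5171

74.5171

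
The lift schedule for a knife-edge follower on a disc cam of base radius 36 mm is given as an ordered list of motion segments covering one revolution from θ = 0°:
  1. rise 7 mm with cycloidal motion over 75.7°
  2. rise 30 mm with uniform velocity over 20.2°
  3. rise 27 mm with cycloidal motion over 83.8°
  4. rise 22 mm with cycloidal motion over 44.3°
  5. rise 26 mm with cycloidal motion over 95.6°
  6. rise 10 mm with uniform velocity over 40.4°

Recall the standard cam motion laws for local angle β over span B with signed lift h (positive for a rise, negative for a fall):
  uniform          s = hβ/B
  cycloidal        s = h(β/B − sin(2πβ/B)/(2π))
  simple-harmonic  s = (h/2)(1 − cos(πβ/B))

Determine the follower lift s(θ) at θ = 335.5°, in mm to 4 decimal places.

seg 1 [0°–75.7°] cycloidal, h=7: full span → s += 7 → s = 7.0000
seg 2 [75.7°–95.9°] uniform, h=30: full span → s += 30 → s = 37.0000
seg 3 [95.9°–179.7°] cycloidal, h=27: full span → s += 27 → s = 64.0000
seg 4 [179.7°–224°] cycloidal, h=22: full span → s += 22 → s = 86.0000
seg 5 [224°–319.6°] cycloidal, h=26: full span → s += 26 → s = 112.0000
seg 6 [319.6°–360°] uniform, h=10: θ=335.5° here. β=15.9, B=40.4. 10·15.9/40.4 = 3.9356 → s = 115.9356

115.9356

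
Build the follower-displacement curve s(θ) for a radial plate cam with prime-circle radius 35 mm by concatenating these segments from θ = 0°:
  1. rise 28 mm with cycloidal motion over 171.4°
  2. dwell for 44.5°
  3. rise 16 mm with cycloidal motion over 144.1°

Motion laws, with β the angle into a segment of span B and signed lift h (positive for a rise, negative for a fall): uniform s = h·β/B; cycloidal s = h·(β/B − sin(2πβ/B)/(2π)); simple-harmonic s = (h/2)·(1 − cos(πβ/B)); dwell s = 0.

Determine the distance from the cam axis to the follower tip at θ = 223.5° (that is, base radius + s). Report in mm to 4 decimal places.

seg 1 [0°–171.4°] cycloidal, h=28: full span → s += 28 → s = 28.0000
seg 2 [171.4°–215.9°] dwell: s stays 28.0000
seg 3 [215.9°–360°] cycloidal, h=16: θ=223.5° here. β=7.6, B=144.1. 16·(0.0527 − sin(2π·0.0527)/(2π)) = 0.0154 → s = 28.0154
radial distance = base radius + s = 35 + 28.0154 = 63.0154

63.0154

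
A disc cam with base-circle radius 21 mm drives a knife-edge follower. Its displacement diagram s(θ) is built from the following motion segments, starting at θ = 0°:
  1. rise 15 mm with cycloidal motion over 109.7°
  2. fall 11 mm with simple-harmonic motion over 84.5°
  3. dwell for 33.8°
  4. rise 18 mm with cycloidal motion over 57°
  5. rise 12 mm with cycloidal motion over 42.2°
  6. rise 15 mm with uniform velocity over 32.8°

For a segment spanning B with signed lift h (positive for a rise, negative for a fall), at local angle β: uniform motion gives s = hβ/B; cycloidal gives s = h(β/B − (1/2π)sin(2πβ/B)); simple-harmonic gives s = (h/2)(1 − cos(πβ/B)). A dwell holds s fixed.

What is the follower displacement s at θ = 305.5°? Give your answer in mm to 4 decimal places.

seg 1 [0°–109.7°] cycloidal, h=15: full span → s += 15 → s = 15.0000
seg 2 [109.7°–194.2°] simple-harmonic, h=-11: full span → s += -11 → s = 4.0000
seg 3 [194.2°–228°] dwell: s stays 4.0000
seg 4 [228°–285°] cycloidal, h=18: full span → s += 18 → s = 22.0000
seg 5 [285°–327.2°] cycloidal, h=12: θ=305.5° here. β=20.5, B=42.2. 12·(0.4858 − sin(2π·0.4858)/(2π)) = 5.6590 → s = 27.6590

27.6590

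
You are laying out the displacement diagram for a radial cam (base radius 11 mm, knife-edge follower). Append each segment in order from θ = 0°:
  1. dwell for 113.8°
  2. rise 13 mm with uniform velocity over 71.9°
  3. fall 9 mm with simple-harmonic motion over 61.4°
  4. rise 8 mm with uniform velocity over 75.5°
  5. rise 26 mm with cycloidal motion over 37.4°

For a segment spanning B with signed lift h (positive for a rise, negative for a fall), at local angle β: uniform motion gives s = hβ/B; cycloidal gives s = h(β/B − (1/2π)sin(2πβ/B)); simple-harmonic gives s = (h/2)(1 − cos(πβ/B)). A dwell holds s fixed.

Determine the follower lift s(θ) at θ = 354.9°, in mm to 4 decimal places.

seg 1 [0°–113.8°] dwell: s stays 0.0000
seg 2 [113.8°–185.7°] uniform, h=13: full span → s += 13 → s = 13.0000
seg 3 [185.7°–247.1°] simple-harmonic, h=-9: full span → s += -9 → s = 4.0000
seg 4 [247.1°–322.6°] uniform, h=8: full span → s += 8 → s = 12.0000
seg 5 [322.6°–360°] cycloidal, h=26: θ=354.9° here. β=32.3, B=37.4. 26·(0.8636 − sin(2π·0.8636)/(2π)) = 25.5819 → s = 37.5819

37.5819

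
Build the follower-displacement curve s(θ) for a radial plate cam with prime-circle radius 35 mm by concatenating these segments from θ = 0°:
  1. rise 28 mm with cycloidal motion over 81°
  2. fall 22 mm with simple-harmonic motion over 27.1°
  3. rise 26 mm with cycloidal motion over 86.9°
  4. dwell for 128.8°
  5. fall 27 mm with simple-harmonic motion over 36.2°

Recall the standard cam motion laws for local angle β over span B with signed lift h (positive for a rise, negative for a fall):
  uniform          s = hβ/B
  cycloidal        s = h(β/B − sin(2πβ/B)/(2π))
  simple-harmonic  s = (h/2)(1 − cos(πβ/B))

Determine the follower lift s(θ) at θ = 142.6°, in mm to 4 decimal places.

seg 1 [0°–81°] cycloidal, h=28: full span → s += 28 → s = 28.0000
seg 2 [81°–108.1°] simple-harmonic, h=-22: full span → s += -22 → s = 6.0000
seg 3 [108.1°–195°] cycloidal, h=26: θ=142.6° here. β=34.5, B=86.9. 26·(0.3970 − sin(2π·0.3970)/(2π)) = 7.8274 → s = 13.8274

13.8274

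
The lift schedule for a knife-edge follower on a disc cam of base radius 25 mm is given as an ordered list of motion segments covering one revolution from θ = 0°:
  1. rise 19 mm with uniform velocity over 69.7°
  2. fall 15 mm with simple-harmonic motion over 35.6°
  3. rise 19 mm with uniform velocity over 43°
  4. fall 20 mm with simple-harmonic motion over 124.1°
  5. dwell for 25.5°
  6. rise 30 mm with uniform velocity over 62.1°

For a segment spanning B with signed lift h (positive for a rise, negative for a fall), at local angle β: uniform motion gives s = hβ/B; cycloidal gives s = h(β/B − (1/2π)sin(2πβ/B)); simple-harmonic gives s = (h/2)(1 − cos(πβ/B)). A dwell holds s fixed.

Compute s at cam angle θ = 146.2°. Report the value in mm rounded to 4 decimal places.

seg 1 [0°–69.7°] uniform, h=19: full span → s += 19 → s = 19.0000
seg 2 [69.7°–105.3°] simple-harmonic, h=-15: full span → s += -15 → s = 4.0000
seg 3 [105.3°–148.3°] uniform, h=19: θ=146.2° here. β=40.9, B=43. 19·40.9/43 = 18.0721 → s = 22.0721

22.0721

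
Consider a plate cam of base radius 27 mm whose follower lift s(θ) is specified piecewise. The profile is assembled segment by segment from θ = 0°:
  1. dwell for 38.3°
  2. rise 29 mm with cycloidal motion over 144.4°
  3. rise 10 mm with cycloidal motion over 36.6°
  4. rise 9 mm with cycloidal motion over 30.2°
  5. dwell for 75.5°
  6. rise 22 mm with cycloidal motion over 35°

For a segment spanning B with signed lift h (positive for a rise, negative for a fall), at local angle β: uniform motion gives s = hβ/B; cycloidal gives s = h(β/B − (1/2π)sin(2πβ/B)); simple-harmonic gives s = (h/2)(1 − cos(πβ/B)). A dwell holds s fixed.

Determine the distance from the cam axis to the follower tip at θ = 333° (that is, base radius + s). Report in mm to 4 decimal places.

seg 1 [0°–38.3°] dwell: s stays 0.0000
seg 2 [38.3°–182.7°] cycloidal, h=29: full span → s += 29 → s = 29.0000
seg 3 [182.7°–219.3°] cycloidal, h=10: full span → s += 10 → s = 39.0000
seg 4 [219.3°–249.5°] cycloidal, h=9: full span → s += 9 → s = 48.0000
seg 5 [249.5°–325°] dwell: s stays 48.0000
seg 6 [325°–360°] cycloidal, h=22: θ=333° here. β=8, B=35. 22·(0.2286 − sin(2π·0.2286)/(2π)) = 1.5589 → s = 49.5589
radial distance = base radius + s = 27 + 49.5589 = 76.5589

76.5589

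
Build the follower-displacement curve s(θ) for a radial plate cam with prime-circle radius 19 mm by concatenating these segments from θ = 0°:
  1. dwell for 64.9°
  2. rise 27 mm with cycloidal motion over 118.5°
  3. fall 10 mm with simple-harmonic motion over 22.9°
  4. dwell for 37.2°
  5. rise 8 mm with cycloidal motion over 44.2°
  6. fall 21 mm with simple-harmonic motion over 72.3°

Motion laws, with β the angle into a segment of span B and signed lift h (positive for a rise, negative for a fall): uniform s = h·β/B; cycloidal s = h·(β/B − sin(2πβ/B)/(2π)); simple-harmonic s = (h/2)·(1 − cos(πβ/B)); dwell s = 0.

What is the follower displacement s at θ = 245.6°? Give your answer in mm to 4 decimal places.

seg 1 [0°–64.9°] dwell: s stays 0.0000
seg 2 [64.9°–183.4°] cycloidal, h=27: full span → s += 27 → s = 27.0000
seg 3 [183.4°–206.3°] simple-harmonic, h=-10: full span → s += -10 → s = 17.0000
seg 4 [206.3°–243.5°] dwell: s stays 17.0000
seg 5 [243.5°–287.7°] cycloidal, h=8: θ=245.6° here. β=2.1, B=44.2. 8·(0.0475 − sin(2π·0.0475)/(2π)) = 0.0056 → s = 17.0056

17.0056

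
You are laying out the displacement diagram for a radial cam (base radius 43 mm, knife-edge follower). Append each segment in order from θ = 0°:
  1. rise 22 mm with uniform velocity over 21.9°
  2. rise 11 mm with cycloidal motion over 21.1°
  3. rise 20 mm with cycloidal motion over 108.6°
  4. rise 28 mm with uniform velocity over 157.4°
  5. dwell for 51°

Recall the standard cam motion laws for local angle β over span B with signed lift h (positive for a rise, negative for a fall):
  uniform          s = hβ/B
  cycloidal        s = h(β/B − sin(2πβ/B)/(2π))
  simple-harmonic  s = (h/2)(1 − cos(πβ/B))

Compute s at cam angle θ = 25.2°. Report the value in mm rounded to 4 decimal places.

seg 1 [0°–21.9°] uniform, h=22: full span → s += 22 → s = 22.0000
seg 2 [21.9°–43°] cycloidal, h=11: θ=25.2° here. β=3.3, B=21.1. 11·(0.1564 − sin(2π·0.1564)/(2π)) = 0.2638 → s = 22.2638

22.2638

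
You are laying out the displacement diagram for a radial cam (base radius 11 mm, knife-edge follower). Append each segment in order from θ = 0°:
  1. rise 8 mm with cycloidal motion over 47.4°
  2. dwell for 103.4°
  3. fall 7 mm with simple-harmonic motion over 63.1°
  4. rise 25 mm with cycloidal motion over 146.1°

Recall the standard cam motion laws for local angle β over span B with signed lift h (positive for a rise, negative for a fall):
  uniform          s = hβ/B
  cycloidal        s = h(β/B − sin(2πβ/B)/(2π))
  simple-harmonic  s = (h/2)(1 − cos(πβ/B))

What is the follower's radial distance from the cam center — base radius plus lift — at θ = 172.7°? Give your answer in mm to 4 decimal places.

seg 1 [0°–47.4°] cycloidal, h=8: full span → s += 8 → s = 8.0000
seg 2 [47.4°–150.8°] dwell: s stays 8.0000
seg 3 [150.8°–213.9°] simple-harmonic, h=-7: θ=172.7° here. β=21.9, B=63.1. -7/2·(1 − cos(π·0.3471)) = -1.8824 → s = 6.1176
radial distance = base radius + s = 11 + 6.1176 = 17.1176

17.1176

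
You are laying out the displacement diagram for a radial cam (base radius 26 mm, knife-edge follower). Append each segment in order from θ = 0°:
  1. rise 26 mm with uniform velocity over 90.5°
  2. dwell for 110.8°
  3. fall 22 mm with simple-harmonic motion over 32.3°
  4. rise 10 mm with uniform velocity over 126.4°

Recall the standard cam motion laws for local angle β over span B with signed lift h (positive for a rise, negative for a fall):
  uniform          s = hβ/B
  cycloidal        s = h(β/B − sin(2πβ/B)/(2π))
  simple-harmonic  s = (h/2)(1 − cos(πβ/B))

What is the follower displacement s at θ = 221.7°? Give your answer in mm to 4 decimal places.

seg 1 [0°–90.5°] uniform, h=26: full span → s += 26 → s = 26.0000
seg 2 [90.5°–201.3°] dwell: s stays 26.0000
seg 3 [201.3°–233.6°] simple-harmonic, h=-22: θ=221.7° here. β=20.4, B=32.3. -22/2·(1 − cos(π·0.6316)) = -15.4186 → s = 10.5814

10.5814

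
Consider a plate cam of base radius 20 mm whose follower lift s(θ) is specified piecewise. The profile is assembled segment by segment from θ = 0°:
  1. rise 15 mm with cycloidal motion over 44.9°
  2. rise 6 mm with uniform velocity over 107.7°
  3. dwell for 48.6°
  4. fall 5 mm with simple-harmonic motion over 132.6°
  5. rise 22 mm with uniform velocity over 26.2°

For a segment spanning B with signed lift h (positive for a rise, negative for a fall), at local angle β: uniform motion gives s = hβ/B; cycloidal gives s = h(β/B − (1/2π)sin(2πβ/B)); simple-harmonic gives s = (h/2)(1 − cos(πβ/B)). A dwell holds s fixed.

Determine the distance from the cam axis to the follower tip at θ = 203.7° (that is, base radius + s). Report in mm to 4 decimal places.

seg 1 [0°–44.9°] cycloidal, h=15: full span → s += 15 → s = 15.0000
seg 2 [44.9°–152.6°] uniform, h=6: full span → s += 6 → s = 21.0000
seg 3 [152.6°–201.2°] dwell: s stays 21.0000
seg 4 [201.2°–333.8°] simple-harmonic, h=-5: θ=203.7° here. β=2.5, B=132.6. -5/2·(1 − cos(π·0.0189)) = -0.0044 → s = 20.9956
radial distance = base radius + s = 20 + 20.9956 = 40.9956

40.9956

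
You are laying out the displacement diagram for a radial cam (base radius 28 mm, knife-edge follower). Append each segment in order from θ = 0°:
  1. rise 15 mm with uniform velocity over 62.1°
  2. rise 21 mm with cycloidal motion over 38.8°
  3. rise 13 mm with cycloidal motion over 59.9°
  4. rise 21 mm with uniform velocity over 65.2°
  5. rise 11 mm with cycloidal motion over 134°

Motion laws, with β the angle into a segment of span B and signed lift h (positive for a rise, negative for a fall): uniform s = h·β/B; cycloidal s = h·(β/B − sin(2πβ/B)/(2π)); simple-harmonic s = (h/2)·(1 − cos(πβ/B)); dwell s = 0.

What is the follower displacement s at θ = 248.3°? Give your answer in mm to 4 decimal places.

seg 1 [0°–62.1°] uniform, h=15: full span → s += 15 → s = 15.0000
seg 2 [62.1°–100.9°] cycloidal, h=21: full span → s += 21 → s = 36.0000
seg 3 [100.9°–160.8°] cycloidal, h=13: full span → s += 13 → s = 49.0000
seg 4 [160.8°–226°] uniform, h=21: full span → s += 21 → s = 70.0000
seg 5 [226°–360°] cycloidal, h=11: θ=248.3° here. β=22.3, B=134. 11·(0.1664 − sin(2π·0.1664)/(2π)) = 0.3158 → s = 70.3158

70.3158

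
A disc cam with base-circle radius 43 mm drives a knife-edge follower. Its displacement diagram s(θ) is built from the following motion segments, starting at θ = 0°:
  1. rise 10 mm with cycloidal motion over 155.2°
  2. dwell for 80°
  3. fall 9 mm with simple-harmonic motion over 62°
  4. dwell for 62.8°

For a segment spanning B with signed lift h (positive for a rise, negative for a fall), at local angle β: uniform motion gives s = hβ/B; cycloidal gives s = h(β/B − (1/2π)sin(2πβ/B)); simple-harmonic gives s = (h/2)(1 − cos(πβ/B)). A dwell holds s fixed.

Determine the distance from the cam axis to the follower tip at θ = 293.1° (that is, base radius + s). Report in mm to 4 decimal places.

seg 1 [0°–155.2°] cycloidal, h=10: full span → s += 10 → s = 10.0000
seg 2 [155.2°–235.2°] dwell: s stays 10.0000
seg 3 [235.2°–297.2°] simple-harmonic, h=-9: θ=293.1° here. β=57.9, B=62. -9/2·(1 − cos(π·0.9339)) = -8.9032 → s = 1.0968
radial distance = base radius + s = 43 + 1.0968 = 44.0968

44.0968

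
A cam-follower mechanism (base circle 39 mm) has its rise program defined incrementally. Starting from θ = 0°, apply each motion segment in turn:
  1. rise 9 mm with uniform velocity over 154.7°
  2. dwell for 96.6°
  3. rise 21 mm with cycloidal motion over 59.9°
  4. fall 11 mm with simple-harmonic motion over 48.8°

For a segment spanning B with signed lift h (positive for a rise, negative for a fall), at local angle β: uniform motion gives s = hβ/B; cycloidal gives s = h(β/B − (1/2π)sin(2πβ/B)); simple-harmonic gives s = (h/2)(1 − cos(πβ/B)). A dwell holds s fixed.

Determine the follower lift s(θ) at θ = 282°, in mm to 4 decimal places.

seg 1 [0°–154.7°] uniform, h=9: full span → s += 9 → s = 9.0000
seg 2 [154.7°–251.3°] dwell: s stays 9.0000
seg 3 [251.3°–311.2°] cycloidal, h=21: θ=282° here. β=30.7, B=59.9. 21·(0.5125 − sin(2π·0.5125)/(2π)) = 11.0256 → s = 20.0256

20.0256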